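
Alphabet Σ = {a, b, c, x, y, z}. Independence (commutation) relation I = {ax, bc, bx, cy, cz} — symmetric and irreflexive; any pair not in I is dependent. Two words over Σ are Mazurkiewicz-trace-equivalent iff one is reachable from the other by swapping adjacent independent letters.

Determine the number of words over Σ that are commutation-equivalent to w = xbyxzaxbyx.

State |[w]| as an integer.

6

piece 0:x — minimal
piece 1:b — minimal
piece 2:y rests on {0:x, 1:b}
piece 3:x rests on {2:y}
piece 4:z rests on {3:x}
piece 5:a rests on {4:z}
piece 6:x rests on {4:z}
piece 7:b rests on {5:a}
piece 8:y rests on {6:x, 7:b}
piece 9:x rests on {8:y}
minimal pieces: {0:x, 1:b}
ways to finish when only these pieces remain (= sum over removing one remaining piece with nothing left below it):
  1 left: {9}→1
  2 left: {8,9}→1
  3 left: {6,8,9}→1  {7,8,9}→1
  4 left: {5,7,8,9}→1  {6,7,8,9}→2
  5 left: {5,6,7,8,9}→3
  6 left: {4,5,6,7,8,9}→3
  7 left: {3,4,5,6,7,8,9}→3
  8 left: {2,3,4,5,6,7,8,9}→3
  placing 0:x first → 3 extensions
  placing 1:b first → 3 extensions
total linear extensions = 6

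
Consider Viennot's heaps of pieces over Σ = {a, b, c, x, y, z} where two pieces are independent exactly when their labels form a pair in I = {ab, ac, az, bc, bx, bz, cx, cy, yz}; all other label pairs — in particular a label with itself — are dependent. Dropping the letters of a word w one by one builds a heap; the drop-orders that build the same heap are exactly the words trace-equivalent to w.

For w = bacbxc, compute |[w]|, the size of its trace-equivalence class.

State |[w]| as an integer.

90

piece 0:b — minimal
piece 1:a — minimal
piece 2:c — minimal
piece 3:b rests on {0:b}
piece 4:x rests on {1:a}
piece 5:c rests on {2:c}
minimal pieces: {0:b, 1:a, 2:c}
ways to finish when only these pieces remain (= sum over removing one remaining piece with nothing left below it):
  1 left: {3}→1  {4}→1  {5}→1
  2 left: {0,3}→1  {1,4}→1  {2,5}→1  {3,4}→2  {3,5}→2  {4,5}→2
  3 left: {0,3,4}→3  {0,3,5}→3  {1,3,4}→3  {1,4,5}→3  {2,3,5}→3  {2,4,5}→3  {3,4,5}→6
  4 left: {0,1,3,4}→6  {0,2,3,5}→6  {0,3,4,5}→12  {1,2,4,5}→6  {1,3,4,5}→12  {2,3,4,5}→12
  placing 0:b first → 30 extensions
  placing 1:a first → 30 extensions
  placing 2:c first → 30 extensions
total linear extensions = 90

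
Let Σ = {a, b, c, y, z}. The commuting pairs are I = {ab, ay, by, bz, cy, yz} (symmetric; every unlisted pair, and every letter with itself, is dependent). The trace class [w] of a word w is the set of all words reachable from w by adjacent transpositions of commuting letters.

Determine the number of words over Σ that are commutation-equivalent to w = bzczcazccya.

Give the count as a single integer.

piece 0:b — minimal
piece 1:z — minimal
piece 2:c rests on {0:b, 1:z}
piece 3:z rests on {2:c}
piece 4:c rests on {3:z}
piece 5:a rests on {4:c}
piece 6:z rests on {5:a}
piece 7:c rests on {6:z}
piece 8:c rests on {7:c}
piece 9:y — minimal
piece 10:a rests on {8:c}
minimal pieces: {0:b, 1:z, 9:y}
ways to finish when only these pieces remain (= sum over removing one remaining piece with nothing left below it):
  1 left: {9}→1  {10}→1
  2 left: {8,10}→1  {9,10}→2
  3 left: {7,8,10}→1  {8,9,10}→3
  4 left: {6,7,8,10}→1  {7,8,9,10}→4
  5 left: {5,6,7,8,10}→1  {6,7,8,9,10}→5
  6 left: {4,5,6,7,8,10}→1  {5,6,7,8,9,10}→6
  7 left: {3,4,5,6,7,8,10}→1  {4,5,6,7,8,9,10}→7
  8 left: {2,3,4,5,6,7,8,10}→1  {3,4,5,6,7,8,9,10}→8
  9 left: {0,2,3,4,5,6,7,8,10}→1  {1,2,3,4,5,6,7,8,10}→1  {2,3,4,5,6,7,8,9,10}→9
  placing 0:b first → 10 extensions
  placing 1:z first → 10 extensions
  placing 9:y first → 2 extensions
total linear extensions = 22

22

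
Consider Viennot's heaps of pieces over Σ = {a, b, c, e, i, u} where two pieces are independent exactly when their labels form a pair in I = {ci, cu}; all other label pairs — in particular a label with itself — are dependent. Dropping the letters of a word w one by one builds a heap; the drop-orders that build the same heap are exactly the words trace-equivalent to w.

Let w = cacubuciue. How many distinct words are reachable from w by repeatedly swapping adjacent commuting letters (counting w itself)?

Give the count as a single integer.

8

piece 0:c — minimal
piece 1:a rests on {0:c}
piece 2:c rests on {1:a}
piece 3:u rests on {1:a}
piece 4:b rests on {2:c, 3:u}
piece 5:u rests on {4:b}
piece 6:c rests on {4:b}
piece 7:i rests on {5:u}
piece 8:u rests on {7:i}
piece 9:e rests on {6:c, 8:u}
minimal pieces: {0:c}
ways to finish when only these pieces remain (= sum over removing one remaining piece with nothing left below it):
  1 left: {9}→1
  2 left: {6,9}→1  {8,9}→1
  3 left: {6,8,9}→2  {7,8,9}→1
  4 left: {5,7,8,9}→1  {6,7,8,9}→3
  5 left: {5,6,7,8,9}→4
  6 left: {4,5,6,7,8,9}→4
  7 left: {2,4,5,6,7,8,9}→4  {3,4,5,6,7,8,9}→4
  8 left: {2,3,4,5,6,7,8,9}→8
  placing 0:c first → 8 extensions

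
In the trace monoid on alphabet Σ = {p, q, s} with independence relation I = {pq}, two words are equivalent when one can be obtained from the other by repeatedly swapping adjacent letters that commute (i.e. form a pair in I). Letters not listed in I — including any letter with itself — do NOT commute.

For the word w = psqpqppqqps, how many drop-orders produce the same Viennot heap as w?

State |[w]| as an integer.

70

0(p) covers ∅
1(s) covers 0:p
2(q) covers 1:s
3(p) covers 1:s
4(q) covers 2:q
5(p) covers 3:p
6(p) covers 5:p
7(q) covers 4:q
8(q) covers 7:q
9(p) covers 6:p
10(s) covers 8:q, 9:p
floor of heap: 0:p
completions by unplaced set U, small U first (add the entries for U minus each lowest piece of U):
  |U|=1: {10}:1
  |U|=2: {8,10}:1  {9,10}:1
  |U|=3: {6,9,10}:1  {7,8,10}:1  {8,9,10}:2
  |U|=4: {4,7,8,10}:1  {5,6,9,10}:1  {6,8,9,10}:3  {7,8,9,10}:3
  |U|=5: {2,4,7,8,10}:1  {3,5,6,9,10}:1  {4,7,8,9,10}:4  {5,6,8,9,10}:4  {6,7,8,9,10}:6
  |U|=6: {2,4,7,8,9,10}:5  {3,5,6,8,9,10}:5  {4,6,7,8,9,10}:10  {5,6,7,8,9,10}:10
  |U|=7: {2,4,6,7,8,9,10}:15  {3,5,6,7,8,9,10}:15  {4,5,6,7,8,9,10}:20
  |U|=8: {2,4,5,6,7,8,9,10}:35  {3,4,5,6,7,8,9,10}:35
  |U|=9: {2,3,4,5,6,7,8,9,10}:70
  start at 0(p): 70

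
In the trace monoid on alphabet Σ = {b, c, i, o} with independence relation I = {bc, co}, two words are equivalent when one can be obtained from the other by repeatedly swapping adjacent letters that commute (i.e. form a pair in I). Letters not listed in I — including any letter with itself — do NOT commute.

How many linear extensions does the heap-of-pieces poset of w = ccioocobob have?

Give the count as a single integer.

7

drop 0:c onto floor
drop 1:c onto {0:c}
drop 2:i onto {1:c}
drop 3:o onto {2:i}
drop 4:o onto {3:o}
drop 5:c onto {2:i}
drop 6:o onto {4:o}
drop 7:b onto {6:o}
drop 8:o onto {7:b}
drop 9:b onto {8:o}
ground layer = {0:c}
drop-orders for the pieces not yet dropped (sum over which currently-grounded one goes next):
  1 to go: {5} 1  {9} 1
  2 to go: {5,9} 2  {8,9} 1
  3 to go: {5,8,9} 3  {7,8,9} 1
  4 to go: {5,7,8,9} 4  {6,7,8,9} 1
  5 to go: {4,6,7,8,9} 1  {5,6,7,8,9} 5
  6 to go: {3,4,6,7,8,9} 1  {4,5,6,7,8,9} 6
  7 to go: {3,4,5,6,7,8,9} 7
  8 to go: {2,3,4,5,6,7,8,9} 7
  if 0:c drops first: 7 orders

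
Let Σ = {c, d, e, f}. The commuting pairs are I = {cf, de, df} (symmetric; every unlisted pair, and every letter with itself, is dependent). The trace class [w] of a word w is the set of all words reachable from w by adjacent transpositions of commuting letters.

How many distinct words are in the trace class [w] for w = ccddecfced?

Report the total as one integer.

piece 0:c — minimal
piece 1:c rests on {0:c}
piece 2:d rests on {1:c}
piece 3:d rests on {2:d}
piece 4:e rests on {1:c}
piece 5:c rests on {3:d, 4:e}
piece 6:f rests on {4:e}
piece 7:c rests on {5:c}
piece 8:e rests on {6:f, 7:c}
piece 9:d rests on {7:c}
minimal pieces: {0:c}
ways to finish when only these pieces remain (= sum over removing one remaining piece with nothing left below it):
  1 left: {8}→1  {9}→1
  2 left: {6,8}→1  {8,9}→2
  3 left: {6,8,9}→3  {7,8,9}→2
  4 left: {5,7,8,9}→2  {6,7,8,9}→5
  5 left: {3,5,7,8,9}→2  {5,6,7,8,9}→7
  6 left: {2,3,5,7,8,9}→2  {3,5,6,7,8,9}→9  {4,5,6,7,8,9}→7
  7 left: {2,3,5,6,7,8,9}→11  {3,4,5,6,7,8,9}→16
  8 left: {2,3,4,5,6,7,8,9}→27
  placing 0:c first → 27 extensions

27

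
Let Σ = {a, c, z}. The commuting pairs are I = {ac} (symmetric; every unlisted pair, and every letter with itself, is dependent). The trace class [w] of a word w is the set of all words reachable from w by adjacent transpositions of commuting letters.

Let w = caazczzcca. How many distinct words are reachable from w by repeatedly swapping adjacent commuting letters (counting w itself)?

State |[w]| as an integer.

9

drop 0:c onto floor
drop 1:a onto floor
drop 2:a onto {1:a}
drop 3:z onto {0:c, 2:a}
drop 4:c onto {3:z}
drop 5:z onto {4:c}
drop 6:z onto {5:z}
drop 7:c onto {6:z}
drop 8:c onto {7:c}
drop 9:a onto {6:z}
ground layer = {0:c, 1:a}
drop-orders for the pieces not yet dropped (sum over which currently-grounded one goes next):
  1 to go: {8} 1  {9} 1
  2 to go: {7,8} 1  {8,9} 2
  3 to go: {7,8,9} 3
  4 to go: {6,7,8,9} 3
  5 to go: {5,6,7,8,9} 3
  6 to go: {4,5,6,7,8,9} 3
  7 to go: {3,4,5,6,7,8,9} 3
  8 to go: {0,3,4,5,6,7,8,9} 3  {2,3,4,5,6,7,8,9} 3
  if 0:c drops first: 3 orders
  if 1:a drops first: 6 orders
heap linearizations: 9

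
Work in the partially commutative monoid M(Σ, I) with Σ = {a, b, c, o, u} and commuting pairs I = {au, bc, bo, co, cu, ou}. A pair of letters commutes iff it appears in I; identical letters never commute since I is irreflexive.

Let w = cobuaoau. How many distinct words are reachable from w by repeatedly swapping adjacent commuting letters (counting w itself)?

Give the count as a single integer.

0(c) covers ∅
1(o) covers ∅
2(b) covers ∅
3(u) covers 2:b
4(a) covers 0:c, 1:o, 2:b
5(o) covers 4:a
6(a) covers 5:o
7(u) covers 3:u
floor of heap: 0:c, 1:o, 2:b
completions by unplaced set U, small U first (add the entries for U minus each lowest piece of U):
  |U|=1: {6}:1  {7}:1
  |U|=2: {3,7}:1  {5,6}:1  {6,7}:2
  |U|=3: {3,6,7}:3  {4,5,6}:1  {5,6,7}:3
  |U|=4: {0,4,5,6}:1  {1,4,5,6}:1  {3,5,6,7}:6  {4,5,6,7}:4
  |U|=5: {0,1,4,5,6}:2  {0,4,5,6,7}:5  {1,4,5,6,7}:5  {3,4,5,6,7}:10
  |U|=6: {0,1,4,5,6,7}:12  {0,3,4,5,6,7}:15  {1,3,4,5,6,7}:15  {2,3,4,5,6,7}:10
  start at 0(c): 25
  start at 1(o): 25
  start at 2(b): 42
sum over floor = 92

92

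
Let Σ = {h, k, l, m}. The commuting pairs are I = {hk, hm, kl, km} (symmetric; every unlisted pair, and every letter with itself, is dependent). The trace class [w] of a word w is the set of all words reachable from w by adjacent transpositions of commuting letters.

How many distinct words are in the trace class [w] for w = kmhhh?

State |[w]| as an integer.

20

0(k) covers ∅
1(m) covers ∅
2(h) covers ∅
3(h) covers 2:h
4(h) covers 3:h
floor of heap: 0:k, 1:m, 2:h
completions by unplaced set U, small U first (add the entries for U minus each lowest piece of U):
  |U|=1: {0}:1  {1}:1  {4}:1
  |U|=2: {0,1}:2  {0,4}:2  {1,4}:2  {3,4}:1
  |U|=3: {0,1,4}:6  {0,3,4}:3  {1,3,4}:3  {2,3,4}:1
  start at 0(k): 4
  start at 1(m): 4
  start at 2(h): 12
sum over floor = 20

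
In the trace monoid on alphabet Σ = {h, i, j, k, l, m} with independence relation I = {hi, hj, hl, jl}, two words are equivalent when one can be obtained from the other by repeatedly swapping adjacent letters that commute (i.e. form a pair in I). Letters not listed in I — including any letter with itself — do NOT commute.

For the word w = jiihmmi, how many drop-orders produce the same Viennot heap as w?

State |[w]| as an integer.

0(j) covers ∅
1(i) covers 0:j
2(i) covers 1:i
3(h) covers ∅
4(m) covers 2:i, 3:h
5(m) covers 4:m
6(i) covers 5:m
floor of heap: 0:j, 3:h
completions by unplaced set U, small U first (add the entries for U minus each lowest piece of U):
  |U|=1: {6}:1
  |U|=2: {5,6}:1
  |U|=3: {4,5,6}:1
  |U|=4: {2,4,5,6}:1  {3,4,5,6}:1
  |U|=5: {1,2,4,5,6}:1  {2,3,4,5,6}:2
  start at 0(j): 3
  start at 3(h): 1
sum over floor = 4

4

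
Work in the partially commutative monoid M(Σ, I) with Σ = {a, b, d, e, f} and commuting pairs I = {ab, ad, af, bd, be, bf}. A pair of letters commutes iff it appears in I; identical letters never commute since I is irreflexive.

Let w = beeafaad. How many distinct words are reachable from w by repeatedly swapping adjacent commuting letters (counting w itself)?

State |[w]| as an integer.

drop 0:b onto floor
drop 1:e onto floor
drop 2:e onto {1:e}
drop 3:a onto {2:e}
drop 4:f onto {2:e}
drop 5:a onto {3:a}
drop 6:a onto {5:a}
drop 7:d onto {4:f}
ground layer = {0:b, 1:e}
drop-orders for the pieces not yet dropped (sum over which currently-grounded one goes next):
  1 to go: {0} 1  {6} 1  {7} 1
  2 to go: {0,6} 2  {0,7} 2  {4,7} 1  {5,6} 1  {6,7} 2
  3 to go: {0,4,7} 3  {0,5,6} 3  {0,6,7} 6  {3,5,6} 1  {4,6,7} 3  {5,6,7} 3
  4 to go: {0,3,5,6} 4  {0,4,6,7} 12  {0,5,6,7} 12  {3,5,6,7} 4  {4,5,6,7} 6
  5 to go: {0,3,5,6,7} 20  {0,4,5,6,7} 30  {3,4,5,6,7} 10
  6 to go: {0,3,4,5,6,7} 60  {2,3,4,5,6,7} 10
  if 0:b drops first: 10 orders
  if 1:e drops first: 70 orders
heap linearizations: 80

80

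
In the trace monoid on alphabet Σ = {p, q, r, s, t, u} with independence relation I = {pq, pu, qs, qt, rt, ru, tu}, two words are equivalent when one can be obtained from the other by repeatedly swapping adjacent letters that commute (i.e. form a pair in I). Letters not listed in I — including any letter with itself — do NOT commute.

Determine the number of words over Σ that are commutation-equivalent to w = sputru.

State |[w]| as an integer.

20

0(s) covers ∅
1(p) covers 0:s
2(u) covers 0:s
3(t) covers 1:p
4(r) covers 1:p
5(u) covers 2:u
floor of heap: 0:s
completions by unplaced set U, small U first (add the entries for U minus each lowest piece of U):
  |U|=1: {3}:1  {4}:1  {5}:1
  |U|=2: {2,5}:1  {3,4}:2  {3,5}:2  {4,5}:2
  |U|=3: {1,3,4}:2  {2,3,5}:3  {2,4,5}:3  {3,4,5}:6
  |U|=4: {1,3,4,5}:8  {2,3,4,5}:12
  start at 0(s): 20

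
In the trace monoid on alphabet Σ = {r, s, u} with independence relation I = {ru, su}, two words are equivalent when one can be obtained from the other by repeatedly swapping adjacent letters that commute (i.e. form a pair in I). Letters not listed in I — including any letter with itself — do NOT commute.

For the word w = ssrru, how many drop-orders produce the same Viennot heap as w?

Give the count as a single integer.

drop 0:s onto floor
drop 1:s onto {0:s}
drop 2:r onto {1:s}
drop 3:r onto {2:r}
drop 4:u onto floor
ground layer = {0:s, 4:u}
drop-orders for the pieces not yet dropped (sum over which currently-grounded one goes next):
  1 to go: {3} 1  {4} 1
  2 to go: {2,3} 1  {3,4} 2
  3 to go: {1,2,3} 1  {2,3,4} 3
  if 0:s drops first: 4 orders
  if 4:u drops first: 1 orders
heap linearizations: 5

5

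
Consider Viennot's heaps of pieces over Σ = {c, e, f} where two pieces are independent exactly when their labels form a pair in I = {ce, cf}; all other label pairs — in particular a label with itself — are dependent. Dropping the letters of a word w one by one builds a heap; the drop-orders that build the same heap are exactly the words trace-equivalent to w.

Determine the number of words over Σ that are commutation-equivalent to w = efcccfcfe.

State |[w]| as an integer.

#0=e has no predecessor
#1=f depends on [0:e]
#2=c has no predecessor
#3=c depends on [2:c]
#4=c depends on [3:c]
#5=f depends on [1:f]
#6=c depends on [4:c]
#7=f depends on [5:f]
#8=e depends on [7:f]
sources: [0:e, 2:c]
N(rest) = Σ N(rest − s) over sources s of rest; N(one piece) = 1:
  size 1 → [6]=1  [8]=1
  size 2 → [4,6]=1  [6,8]=2  [7,8]=1
  size 3 → [3,4,6]=1  [4,6,8]=3  [5,7,8]=1  [6,7,8]=3
  size 4 → [1,5,7,8]=1  [2,3,4,6]=1  [3,4,6,8]=4  [4,6,7,8]=6  [5,6,7,8]=4
  size 5 → [0,1,5,7,8]=1  [1,5,6,7,8]=5  [2,3,4,6,8]=5  [3,4,6,7,8]=10  [4,5,6,7,8]=10
  size 6 → [0,1,5,6,7,8]=6  [1,4,5,6,7,8]=15  [2,3,4,6,7,8]=15  [3,4,5,6,7,8]=20
  size 7 → [0,1,4,5,6,7,8]=21  [1,3,4,5,6,7,8]=35  [2,3,4,5,6,7,8]=35
  first=0(e) contributes 70
  first=2(c) contributes 56
|[w]| = 126

126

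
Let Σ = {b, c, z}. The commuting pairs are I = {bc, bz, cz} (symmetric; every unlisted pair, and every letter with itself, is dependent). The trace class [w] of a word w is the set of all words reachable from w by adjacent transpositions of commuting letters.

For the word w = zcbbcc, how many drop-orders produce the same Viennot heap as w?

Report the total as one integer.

60

piece 0:z — minimal
piece 1:c — minimal
piece 2:b — minimal
piece 3:b rests on {2:b}
piece 4:c rests on {1:c}
piece 5:c rests on {4:c}
minimal pieces: {0:z, 1:c, 2:b}
ways to finish when only these pieces remain (= sum over removing one remaining piece with nothing left below it):
  1 left: {0}→1  {3}→1  {5}→1
  2 left: {0,3}→2  {0,5}→2  {2,3}→1  {3,5}→2  {4,5}→1
  3 left: {0,2,3}→3  {0,3,5}→6  {0,4,5}→3  {1,4,5}→1  {2,3,5}→3  {3,4,5}→3
  4 left: {0,1,4,5}→4  {0,2,3,5}→12  {0,3,4,5}→12  {1,3,4,5}→4  {2,3,4,5}→6
  placing 0:z first → 10 extensions
  placing 1:c first → 30 extensions
  placing 2:b first → 20 extensions
total linear extensions = 60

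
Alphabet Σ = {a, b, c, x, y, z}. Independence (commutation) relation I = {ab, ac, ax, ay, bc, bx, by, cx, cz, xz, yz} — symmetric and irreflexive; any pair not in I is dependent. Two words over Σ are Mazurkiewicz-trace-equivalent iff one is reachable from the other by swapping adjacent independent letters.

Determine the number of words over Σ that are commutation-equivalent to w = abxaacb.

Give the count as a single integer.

#0=a has no predecessor
#1=b has no predecessor
#2=x has no predecessor
#3=a depends on [0:a]
#4=a depends on [3:a]
#5=c has no predecessor
#6=b depends on [1:b]
sources: [0:a, 1:b, 2:x, 5:c]
N(rest) = Σ N(rest − s) over sources s of rest; N(one piece) = 1:
  size 1 → [2]=1  [4]=1  [5]=1  [6]=1
  size 2 → [1,6]=1  [2,4]=2  [2,5]=2  [2,6]=2  [3,4]=1  [4,5]=2  [4,6]=2  [5,6]=2
  size 3 → [0,3,4]=1  [1,2,6]=3  [1,4,6]=3  [1,5,6]=3  [2,3,4]=3  [2,4,5]=6  [2,4,6]=6  [2,5,6]=6  [3,4,5]=3  [3,4,6]=3  [4,5,6]=6
  size 4 → [0,2,3,4]=4  [0,3,4,5]=4  [0,3,4,6]=4  [1,2,4,6]=12  [1,2,5,6]=12  [1,3,4,6]=6  [1,4,5,6]=12  [2,3,4,5]=12  [2,3,4,6]=12  [2,4,5,6]=24  [3,4,5,6]=12
  size 5 → [0,1,3,4,6]=10  [0,2,3,4,5]=20  [0,2,3,4,6]=20  [0,3,4,5,6]=20  [1,2,3,4,6]=30  [1,2,4,5,6]=60  [1,3,4,5,6]=30  [2,3,4,5,6]=60
  first=0(a) contributes 180
  first=1(b) contributes 120
  first=2(x) contributes 60
  first=5(c) contributes 60
|[w]| = 420

420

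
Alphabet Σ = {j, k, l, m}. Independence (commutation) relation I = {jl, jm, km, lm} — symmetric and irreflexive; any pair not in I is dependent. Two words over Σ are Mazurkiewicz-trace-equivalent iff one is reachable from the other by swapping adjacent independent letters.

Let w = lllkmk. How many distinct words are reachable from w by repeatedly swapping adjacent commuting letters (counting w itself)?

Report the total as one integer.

0(l) covers ∅
1(l) covers 0:l
2(l) covers 1:l
3(k) covers 2:l
4(m) covers ∅
5(k) covers 3:k
floor of heap: 0:l, 4:m
completions by unplaced set U, small U first (add the entries for U minus each lowest piece of U):
  |U|=1: {4}:1  {5}:1
  |U|=2: {3,5}:1  {4,5}:2
  |U|=3: {2,3,5}:1  {3,4,5}:3
  |U|=4: {1,2,3,5}:1  {2,3,4,5}:4
  start at 0(l): 5
  start at 4(m): 1
sum over floor = 6

6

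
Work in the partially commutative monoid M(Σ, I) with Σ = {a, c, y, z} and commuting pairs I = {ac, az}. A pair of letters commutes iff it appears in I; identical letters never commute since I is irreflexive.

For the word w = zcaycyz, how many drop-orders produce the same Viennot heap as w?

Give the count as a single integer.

#0=z has no predecessor
#1=c depends on [0:z]
#2=a has no predecessor
#3=y depends on [1:c, 2:a]
#4=c depends on [3:y]
#5=y depends on [4:c]
#6=z depends on [5:y]
sources: [0:z, 2:a]
N(rest) = Σ N(rest − s) over sources s of rest; N(one piece) = 1:
  size 1 → [6]=1
  size 2 → [5,6]=1
  size 3 → [4,5,6]=1
  size 4 → [3,4,5,6]=1
  size 5 → [1,3,4,5,6]=1  [2,3,4,5,6]=1
  first=0(z) contributes 2
  first=2(a) contributes 1
|[w]| = 3

3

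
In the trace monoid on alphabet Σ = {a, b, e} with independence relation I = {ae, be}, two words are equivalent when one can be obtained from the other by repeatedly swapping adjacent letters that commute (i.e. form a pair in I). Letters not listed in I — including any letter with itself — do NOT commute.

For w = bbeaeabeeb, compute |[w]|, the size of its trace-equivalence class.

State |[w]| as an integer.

#0=b has no predecessor
#1=b depends on [0:b]
#2=e has no predecessor
#3=a depends on [1:b]
#4=e depends on [2:e]
#5=a depends on [3:a]
#6=b depends on [5:a]
#7=e depends on [4:e]
#8=e depends on [7:e]
#9=b depends on [6:b]
sources: [0:b, 2:e]
N(rest) = Σ N(rest − s) over sources s of rest; N(one piece) = 1:
  size 1 → [8]=1  [9]=1
  size 2 → [6,9]=1  [7,8]=1  [8,9]=2
  size 3 → [4,7,8]=1  [5,6,9]=1  [6,8,9]=3  [7,8,9]=3
  size 4 → [2,4,7,8]=1  [3,5,6,9]=1  [4,7,8,9]=4  [5,6,8,9]=4  [6,7,8,9]=6
  size 5 → [1,3,5,6,9]=1  [2,4,7,8,9]=5  [3,5,6,8,9]=5  [4,6,7,8,9]=10  [5,6,7,8,9]=10
  size 6 → [0,1,3,5,6,9]=1  [1,3,5,6,8,9]=6  [2,4,6,7,8,9]=15  [3,5,6,7,8,9]=15  [4,5,6,7,8,9]=20
  size 7 → [0,1,3,5,6,8,9]=7  [1,3,5,6,7,8,9]=21  [2,4,5,6,7,8,9]=35  [3,4,5,6,7,8,9]=35
  size 8 → [0,1,3,5,6,7,8,9]=28  [1,3,4,5,6,7,8,9]=56  [2,3,4,5,6,7,8,9]=70
  first=0(b) contributes 126
  first=2(e) contributes 84
|[w]| = 210

210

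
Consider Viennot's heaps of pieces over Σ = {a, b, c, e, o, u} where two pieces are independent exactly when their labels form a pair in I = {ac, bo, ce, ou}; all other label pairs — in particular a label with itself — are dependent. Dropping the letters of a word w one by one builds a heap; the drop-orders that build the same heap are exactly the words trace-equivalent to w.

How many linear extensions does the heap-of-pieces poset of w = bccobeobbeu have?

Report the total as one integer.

drop 0:b onto floor
drop 1:c onto {0:b}
drop 2:c onto {1:c}
drop 3:o onto {2:c}
drop 4:b onto {2:c}
drop 5:e onto {3:o, 4:b}
drop 6:o onto {5:e}
drop 7:b onto {5:e}
drop 8:b onto {7:b}
drop 9:e onto {6:o, 8:b}
drop 10:u onto {9:e}
ground layer = {0:b}
drop-orders for the pieces not yet dropped (sum over which currently-grounded one goes next):
  1 to go: {10} 1
  2 to go: {9,10} 1
  3 to go: {6,9,10} 1  {8,9,10} 1
  4 to go: {6,8,9,10} 2  {7,8,9,10} 1
  5 to go: {6,7,8,9,10} 3
  6 to go: {5,6,7,8,9,10} 3
  7 to go: {3,5,6,7,8,9,10} 3  {4,5,6,7,8,9,10} 3
  8 to go: {3,4,5,6,7,8,9,10} 6
  9 to go: {2,3,4,5,6,7,8,9,10} 6
  if 0:b drops first: 6 orders

6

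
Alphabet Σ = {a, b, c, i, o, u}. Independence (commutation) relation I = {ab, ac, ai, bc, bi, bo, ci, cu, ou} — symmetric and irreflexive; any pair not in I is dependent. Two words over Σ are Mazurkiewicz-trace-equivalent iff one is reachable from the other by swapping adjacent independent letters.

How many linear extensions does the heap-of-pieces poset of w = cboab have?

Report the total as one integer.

10

0(c) covers ∅
1(b) covers ∅
2(o) covers 0:c
3(a) covers 2:o
4(b) covers 1:b
floor of heap: 0:c, 1:b
completions by unplaced set U, small U first (add the entries for U minus each lowest piece of U):
  |U|=1: {3}:1  {4}:1
  |U|=2: {1,4}:1  {2,3}:1  {3,4}:2
  |U|=3: {0,2,3}:1  {1,3,4}:3  {2,3,4}:3
  start at 0(c): 6
  start at 1(b): 4
sum over floor = 10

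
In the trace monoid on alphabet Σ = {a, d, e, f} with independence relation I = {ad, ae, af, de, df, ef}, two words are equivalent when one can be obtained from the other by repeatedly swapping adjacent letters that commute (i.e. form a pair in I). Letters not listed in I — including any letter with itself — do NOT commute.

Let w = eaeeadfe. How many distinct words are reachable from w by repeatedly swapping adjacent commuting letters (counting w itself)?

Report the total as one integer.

840

0(e) covers ∅
1(a) covers ∅
2(e) covers 0:e
3(e) covers 2:e
4(a) covers 1:a
5(d) covers ∅
6(f) covers ∅
7(e) covers 3:e
floor of heap: 0:e, 1:a, 5:d, 6:f
completions by unplaced set U, small U first (add the entries for U minus each lowest piece of U):
  |U|=1: {4}:1  {5}:1  {6}:1  {7}:1
  |U|=2: {1,4}:1  {3,7}:1  {4,5}:2  {4,6}:2  {4,7}:2  {5,6}:2  {5,7}:2  {6,7}:2
  |U|=3: {1,4,5}:3  {1,4,6}:3  {1,4,7}:3  {2,3,7}:1  {3,4,7}:3  {3,5,7}:3  {3,6,7}:3  {4,5,6}:6  {4,5,7}:6  {4,6,7}:6  {5,6,7}:6
  |U|=4: {0,2,3,7}:1  {1,3,4,7}:6  {1,4,5,6}:12  {1,4,5,7}:12  {1,4,6,7}:12  {2,3,4,7}:4  {2,3,5,7}:4  {2,3,6,7}:4  {3,4,5,7}:12  {3,4,6,7}:12  {3,5,6,7}:12  {4,5,6,7}:24
  |U|=5: {0,2,3,4,7}:5  {0,2,3,5,7}:5  {0,2,3,6,7}:5  {1,2,3,4,7}:10  {1,3,4,5,7}:30  {1,3,4,6,7}:30  {1,4,5,6,7}:60  {2,3,4,5,7}:20  {2,3,4,6,7}:20  {2,3,5,6,7}:20  {3,4,5,6,7}:60
  |U|=6: {0,1,2,3,4,7}:15  {0,2,3,4,5,7}:30  {0,2,3,4,6,7}:30  {0,2,3,5,6,7}:30  {1,2,3,4,5,7}:60  {1,2,3,4,6,7}:60  {1,3,4,5,6,7}:180  {2,3,4,5,6,7}:120
  start at 0(e): 420
  start at 1(a): 210
  start at 5(d): 105
  start at 6(f): 105
sum over floor = 840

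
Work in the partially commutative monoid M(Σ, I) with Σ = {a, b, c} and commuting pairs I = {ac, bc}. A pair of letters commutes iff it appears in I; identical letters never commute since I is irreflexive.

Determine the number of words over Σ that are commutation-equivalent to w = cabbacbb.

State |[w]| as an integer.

28

0(c) covers ∅
1(a) covers ∅
2(b) covers 1:a
3(b) covers 2:b
4(a) covers 3:b
5(c) covers 0:c
6(b) covers 4:a
7(b) covers 6:b
floor of heap: 0:c, 1:a
completions by unplaced set U, small U first (add the entries for U minus each lowest piece of U):
  |U|=1: {5}:1  {7}:1
  |U|=2: {0,5}:1  {5,7}:2  {6,7}:1
  |U|=3: {0,5,7}:3  {4,6,7}:1  {5,6,7}:3
  |U|=4: {0,5,6,7}:6  {3,4,6,7}:1  {4,5,6,7}:4
  |U|=5: {0,4,5,6,7}:10  {2,3,4,6,7}:1  {3,4,5,6,7}:5
  |U|=6: {0,3,4,5,6,7}:15  {1,2,3,4,6,7}:1  {2,3,4,5,6,7}:6
  start at 0(c): 7
  start at 1(a): 21
sum over floor = 28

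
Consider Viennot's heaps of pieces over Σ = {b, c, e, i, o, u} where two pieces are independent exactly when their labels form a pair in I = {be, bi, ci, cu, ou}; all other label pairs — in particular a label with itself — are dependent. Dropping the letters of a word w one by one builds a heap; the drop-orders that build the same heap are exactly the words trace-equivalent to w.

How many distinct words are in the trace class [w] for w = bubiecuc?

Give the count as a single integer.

9

0(b) covers ∅
1(u) covers 0:b
2(b) covers 1:u
3(i) covers 1:u
4(e) covers 3:i
5(c) covers 2:b, 4:e
6(u) covers 2:b, 4:e
7(c) covers 5:c
floor of heap: 0:b
completions by unplaced set U, small U first (add the entries for U minus each lowest piece of U):
  |U|=1: {6}:1  {7}:1
  |U|=2: {5,7}:1  {6,7}:2
  |U|=3: {5,6,7}:3
  |U|=4: {2,5,6,7}:3  {4,5,6,7}:3
  |U|=5: {2,4,5,6,7}:6  {3,4,5,6,7}:3
  |U|=6: {2,3,4,5,6,7}:9
  start at 0(b): 9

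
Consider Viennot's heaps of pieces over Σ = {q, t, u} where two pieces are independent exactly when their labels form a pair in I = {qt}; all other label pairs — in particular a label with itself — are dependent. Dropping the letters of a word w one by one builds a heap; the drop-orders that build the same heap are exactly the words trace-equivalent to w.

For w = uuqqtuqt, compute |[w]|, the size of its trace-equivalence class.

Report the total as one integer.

6

piece 0:u — minimal
piece 1:u rests on {0:u}
piece 2:q rests on {1:u}
piece 3:q rests on {2:q}
piece 4:t rests on {1:u}
piece 5:u rests on {3:q, 4:t}
piece 6:q rests on {5:u}
piece 7:t rests on {5:u}
minimal pieces: {0:u}
ways to finish when only these pieces remain (= sum over removing one remaining piece with nothing left below it):
  1 left: {6}→1  {7}→1
  2 left: {6,7}→2
  3 left: {5,6,7}→2
  4 left: {3,5,6,7}→2  {4,5,6,7}→2
  5 left: {2,3,5,6,7}→2  {3,4,5,6,7}→4
  6 left: {2,3,4,5,6,7}→6
  placing 0:u first → 6 extensions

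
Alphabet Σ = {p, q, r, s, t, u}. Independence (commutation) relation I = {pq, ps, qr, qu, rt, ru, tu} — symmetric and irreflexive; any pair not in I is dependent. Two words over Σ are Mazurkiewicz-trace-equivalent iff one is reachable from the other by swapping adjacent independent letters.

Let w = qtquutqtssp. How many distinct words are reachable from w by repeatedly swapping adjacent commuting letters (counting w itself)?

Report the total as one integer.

84

piece 0:q — minimal
piece 1:t rests on {0:q}
piece 2:q rests on {1:t}
piece 3:u — minimal
piece 4:u rests on {3:u}
piece 5:t rests on {2:q}
piece 6:q rests on {5:t}
piece 7:t rests on {6:q}
piece 8:s rests on {4:u, 7:t}
piece 9:s rests on {8:s}
piece 10:p rests on {4:u, 7:t}
minimal pieces: {0:q, 3:u}
ways to finish when only these pieces remain (= sum over removing one remaining piece with nothing left below it):
  1 left: {9}→1  {10}→1
  2 left: {8,9}→1  {9,10}→2
  3 left: {8,9,10}→3
  4 left: {4,8,9,10}→3  {7,8,9,10}→3
  5 left: {3,4,8,9,10}→3  {4,7,8,9,10}→6  {6,7,8,9,10}→3
  6 left: {3,4,7,8,9,10}→9  {4,6,7,8,9,10}→9  {5,6,7,8,9,10}→3
  7 left: {2,5,6,7,8,9,10}→3  {3,4,6,7,8,9,10}→18  {4,5,6,7,8,9,10}→12
  8 left: {1,2,5,6,7,8,9,10}→3  {2,4,5,6,7,8,9,10}→15  {3,4,5,6,7,8,9,10}→30
  9 left: {0,1,2,5,6,7,8,9,10}→3  {1,2,4,5,6,7,8,9,10}→18  {2,3,4,5,6,7,8,9,10}→45
  placing 0:q first → 63 extensions
  placing 3:u first → 21 extensions
total linear extensions = 84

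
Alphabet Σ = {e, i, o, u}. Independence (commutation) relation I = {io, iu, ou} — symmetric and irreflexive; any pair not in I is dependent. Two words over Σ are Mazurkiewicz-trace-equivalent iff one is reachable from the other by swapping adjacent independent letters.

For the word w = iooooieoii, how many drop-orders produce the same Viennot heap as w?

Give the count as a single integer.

piece 0:i — minimal
piece 1:o — minimal
piece 2:o rests on {1:o}
piece 3:o rests on {2:o}
piece 4:o rests on {3:o}
piece 5:i rests on {0:i}
piece 6:e rests on {4:o, 5:i}
piece 7:o rests on {6:e}
piece 8:i rests on {6:e}
piece 9:i rests on {8:i}
minimal pieces: {0:i, 1:o}
ways to finish when only these pieces remain (= sum over removing one remaining piece with nothing left below it):
  1 left: {7}→1  {9}→1
  2 left: {7,9}→2  {8,9}→1
  3 left: {7,8,9}→3
  4 left: {6,7,8,9}→3
  5 left: {4,6,7,8,9}→3  {5,6,7,8,9}→3
  6 left: {0,5,6,7,8,9}→3  {3,4,6,7,8,9}→3  {4,5,6,7,8,9}→6
  7 left: {0,4,5,6,7,8,9}→9  {2,3,4,6,7,8,9}→3  {3,4,5,6,7,8,9}→9
  8 left: {0,3,4,5,6,7,8,9}→18  {1,2,3,4,6,7,8,9}→3  {2,3,4,5,6,7,8,9}→12
  placing 0:i first → 15 extensions
  placing 1:o first → 30 extensions
total linear extensions = 45

45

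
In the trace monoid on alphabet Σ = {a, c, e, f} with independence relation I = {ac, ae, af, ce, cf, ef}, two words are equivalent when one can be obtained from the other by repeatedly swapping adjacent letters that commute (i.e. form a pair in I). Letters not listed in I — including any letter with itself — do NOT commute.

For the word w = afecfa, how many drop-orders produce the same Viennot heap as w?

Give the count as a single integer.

180

#0=a has no predecessor
#1=f has no predecessor
#2=e has no predecessor
#3=c has no predecessor
#4=f depends on [1:f]
#5=a depends on [0:a]
sources: [0:a, 1:f, 2:e, 3:c]
N(rest) = Σ N(rest − s) over sources s of rest; N(one piece) = 1:
  size 1 → [2]=1  [3]=1  [4]=1  [5]=1
  size 2 → [0,5]=1  [1,4]=1  [2,3]=2  [2,4]=2  [2,5]=2  [3,4]=2  [3,5]=2  [4,5]=2
  size 3 → [0,2,5]=3  [0,3,5]=3  [0,4,5]=3  [1,2,4]=3  [1,3,4]=3  [1,4,5]=3  [2,3,4]=6  [2,3,5]=6  [2,4,5]=6  [3,4,5]=6
  size 4 → [0,1,4,5]=6  [0,2,3,5]=12  [0,2,4,5]=12  [0,3,4,5]=12  [1,2,3,4]=12  [1,2,4,5]=12  [1,3,4,5]=12  [2,3,4,5]=24
  first=0(a) contributes 60
  first=1(f) contributes 60
  first=2(e) contributes 30
  first=3(c) contributes 30
|[w]| = 180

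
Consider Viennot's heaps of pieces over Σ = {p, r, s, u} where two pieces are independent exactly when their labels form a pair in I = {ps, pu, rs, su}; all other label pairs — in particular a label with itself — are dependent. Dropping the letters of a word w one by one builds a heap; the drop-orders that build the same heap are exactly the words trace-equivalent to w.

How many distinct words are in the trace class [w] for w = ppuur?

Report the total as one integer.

6

#0=p has no predecessor
#1=p depends on [0:p]
#2=u has no predecessor
#3=u depends on [2:u]
#4=r depends on [1:p, 3:u]
sources: [0:p, 2:u]
N(rest) = Σ N(rest − s) over sources s of rest; N(one piece) = 1:
  size 1 → [4]=1
  size 2 → [1,4]=1  [3,4]=1
  size 3 → [0,1,4]=1  [1,3,4]=2  [2,3,4]=1
  first=0(p) contributes 3
  first=2(u) contributes 3
|[w]| = 6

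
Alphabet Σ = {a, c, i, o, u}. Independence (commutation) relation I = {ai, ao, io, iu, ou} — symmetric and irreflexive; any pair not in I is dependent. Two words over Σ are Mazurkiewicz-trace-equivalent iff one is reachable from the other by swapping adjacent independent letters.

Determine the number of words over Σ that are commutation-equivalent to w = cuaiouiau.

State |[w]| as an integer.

drop 0:c onto floor
drop 1:u onto {0:c}
drop 2:a onto {1:u}
drop 3:i onto {0:c}
drop 4:o onto {0:c}
drop 5:u onto {2:a}
drop 6:i onto {3:i}
drop 7:a onto {5:u}
drop 8:u onto {7:a}
ground layer = {0:c}
drop-orders for the pieces not yet dropped (sum over which currently-grounded one goes next):
  1 to go: {4} 1  {6} 1  {8} 1
  2 to go: {3,6} 1  {4,6} 2  {4,8} 2  {6,8} 2  {7,8} 1
  3 to go: {3,4,6} 3  {3,6,8} 3  {4,6,8} 6  {4,7,8} 3  {5,7,8} 1  {6,7,8} 3
  4 to go: {2,5,7,8} 1  {3,4,6,8} 12  {3,6,7,8} 6  {4,5,7,8} 4  {4,6,7,8} 12  {5,6,7,8} 4
  5 to go: {1,2,5,7,8} 1  {2,4,5,7,8} 5  {2,5,6,7,8} 5  {3,4,6,7,8} 30  {3,5,6,7,8} 10  {4,5,6,7,8} 20
  6 to go: {1,2,4,5,7,8} 6  {1,2,5,6,7,8} 6  {2,3,5,6,7,8} 15  {2,4,5,6,7,8} 30  {3,4,5,6,7,8} 60
  7 to go: {1,2,3,5,6,7,8} 21  {1,2,4,5,6,7,8} 42  {2,3,4,5,6,7,8} 105
  if 0:c drops first: 168 orders

168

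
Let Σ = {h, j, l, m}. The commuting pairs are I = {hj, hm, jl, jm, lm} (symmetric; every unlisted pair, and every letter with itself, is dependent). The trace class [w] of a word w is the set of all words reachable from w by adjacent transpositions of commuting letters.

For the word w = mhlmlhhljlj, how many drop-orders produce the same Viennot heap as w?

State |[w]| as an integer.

1980

0(m) covers ∅
1(h) covers ∅
2(l) covers 1:h
3(m) covers 0:m
4(l) covers 2:l
5(h) covers 4:l
6(h) covers 5:h
7(l) covers 6:h
8(j) covers ∅
9(l) covers 7:l
10(j) covers 8:j
floor of heap: 0:m, 1:h, 8:j
completions by unplaced set U, small U first (add the entries for U minus each lowest piece of U):
  |U|=1: {3}:1  {9}:1  {10}:1
  |U|=2: {0,3}:1  {3,9}:2  {3,10}:2  {7,9}:1  {8,10}:1  {9,10}:2
  |U|=3: {0,3,9}:3  {0,3,10}:3  {3,7,9}:3  {3,8,10}:3  {3,9,10}:6  {6,7,9}:1  {7,9,10}:3  {8,9,10}:3
  |U|=4: {0,3,7,9}:6  {0,3,8,10}:6  {0,3,9,10}:12  {3,6,7,9}:4  {3,7,9,10}:12  {3,8,9,10}:12  {5,6,7,9}:1  {6,7,9,10}:4  {7,8,9,10}:6
  |U|=5: {0,3,6,7,9}:10  {0,3,7,9,10}:30  {0,3,8,9,10}:30  {3,5,6,7,9}:5  {3,6,7,9,10}:20  {3,7,8,9,10}:30  {4,5,6,7,9}:1  {5,6,7,9,10}:5  {6,7,8,9,10}:10
  |U|=6: {0,3,5,6,7,9}:15  {0,3,6,7,9,10}:60  {0,3,7,8,9,10}:90  {2,4,5,6,7,9}:1  {3,4,5,6,7,9}:6  {3,5,6,7,9,10}:30  {3,6,7,8,9,10}:60  {4,5,6,7,9,10}:6  {5,6,7,8,9,10}:15
  |U|=7: {0,3,4,5,6,7,9}:21  {0,3,5,6,7,9,10}:105  {0,3,6,7,8,9,10}:210  {1,2,4,5,6,7,9}:1  {2,3,4,5,6,7,9}:7  {2,4,5,6,7,9,10}:7  {3,4,5,6,7,9,10}:42  {3,5,6,7,8,9,10}:105  {4,5,6,7,8,9,10}:21
  |U|=8: {0,2,3,4,5,6,7,9}:28  {0,3,4,5,6,7,9,10}:168  {0,3,5,6,7,8,9,10}:420  {1,2,3,4,5,6,7,9}:8  {1,2,4,5,6,7,9,10}:8  {2,3,4,5,6,7,9,10}:56  {2,4,5,6,7,8,9,10}:28  {3,4,5,6,7,8,9,10}:168
  |U|=9: {0,1,2,3,4,5,6,7,9}:36  {0,2,3,4,5,6,7,9,10}:252  {0,3,4,5,6,7,8,9,10}:756  {1,2,3,4,5,6,7,9,10}:72  {1,2,4,5,6,7,8,9,10}:36  {2,3,4,5,6,7,8,9,10}:252
  start at 0(m): 360
  start at 1(h): 1260
  start at 8(j): 360
sum over floor = 1980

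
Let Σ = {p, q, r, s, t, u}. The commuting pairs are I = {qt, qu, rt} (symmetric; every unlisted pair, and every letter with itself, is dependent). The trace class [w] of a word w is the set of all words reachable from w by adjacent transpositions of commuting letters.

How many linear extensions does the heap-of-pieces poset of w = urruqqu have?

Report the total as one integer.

6

#0=u has no predecessor
#1=r depends on [0:u]
#2=r depends on [1:r]
#3=u depends on [2:r]
#4=q depends on [2:r]
#5=q depends on [4:q]
#6=u depends on [3:u]
sources: [0:u]
N(rest) = Σ N(rest − s) over sources s of rest; N(one piece) = 1:
  size 1 → [5]=1  [6]=1
  size 2 → [3,6]=1  [4,5]=1  [5,6]=2
  size 3 → [3,5,6]=3  [4,5,6]=3
  size 4 → [3,4,5,6]=6
  size 5 → [2,3,4,5,6]=6
  first=0(u) contributes 6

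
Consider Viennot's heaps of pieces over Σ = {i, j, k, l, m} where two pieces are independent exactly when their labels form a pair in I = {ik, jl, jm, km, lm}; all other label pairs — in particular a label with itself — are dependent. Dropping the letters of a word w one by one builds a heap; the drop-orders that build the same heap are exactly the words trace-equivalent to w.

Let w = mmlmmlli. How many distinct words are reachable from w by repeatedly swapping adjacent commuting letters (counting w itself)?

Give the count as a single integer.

35

0(m) covers ∅
1(m) covers 0:m
2(l) covers ∅
3(m) covers 1:m
4(m) covers 3:m
5(l) covers 2:l
6(l) covers 5:l
7(i) covers 4:m, 6:l
floor of heap: 0:m, 2:l
completions by unplaced set U, small U first (add the entries for U minus each lowest piece of U):
  |U|=1: {7}:1
  |U|=2: {4,7}:1  {6,7}:1
  |U|=3: {3,4,7}:1  {4,6,7}:2  {5,6,7}:1
  |U|=4: {1,3,4,7}:1  {2,5,6,7}:1  {3,4,6,7}:3  {4,5,6,7}:3
  |U|=5: {0,1,3,4,7}:1  {1,3,4,6,7}:4  {2,4,5,6,7}:4  {3,4,5,6,7}:6
  |U|=6: {0,1,3,4,6,7}:5  {1,3,4,5,6,7}:10  {2,3,4,5,6,7}:10
  start at 0(m): 20
  start at 2(l): 15
sum over floor = 35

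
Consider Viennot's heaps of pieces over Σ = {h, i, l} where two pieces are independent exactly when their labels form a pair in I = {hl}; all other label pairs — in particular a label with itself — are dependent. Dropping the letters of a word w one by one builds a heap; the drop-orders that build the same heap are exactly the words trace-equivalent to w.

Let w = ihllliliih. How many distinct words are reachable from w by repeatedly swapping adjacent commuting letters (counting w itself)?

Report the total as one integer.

4

0(i) covers ∅
1(h) covers 0:i
2(l) covers 0:i
3(l) covers 2:l
4(l) covers 3:l
5(i) covers 1:h, 4:l
6(l) covers 5:i
7(i) covers 6:l
8(i) covers 7:i
9(h) covers 8:i
floor of heap: 0:i
completions by unplaced set U, small U first (add the entries for U minus each lowest piece of U):
  |U|=1: {9}:1
  |U|=2: {8,9}:1
  |U|=3: {7,8,9}:1
  |U|=4: {6,7,8,9}:1
  |U|=5: {5,6,7,8,9}:1
  |U|=6: {1,5,6,7,8,9}:1  {4,5,6,7,8,9}:1
  |U|=7: {1,4,5,6,7,8,9}:2  {3,4,5,6,7,8,9}:1
  |U|=8: {1,3,4,5,6,7,8,9}:3  {2,3,4,5,6,7,8,9}:1
  start at 0(i): 4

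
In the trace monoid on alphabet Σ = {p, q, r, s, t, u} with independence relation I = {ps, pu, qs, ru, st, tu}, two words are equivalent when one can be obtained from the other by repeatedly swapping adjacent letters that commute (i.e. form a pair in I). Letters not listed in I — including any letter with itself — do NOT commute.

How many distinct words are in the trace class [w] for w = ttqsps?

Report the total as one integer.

15

drop 0:t onto floor
drop 1:t onto {0:t}
drop 2:q onto {1:t}
drop 3:s onto floor
drop 4:p onto {2:q}
drop 5:s onto {3:s}
ground layer = {0:t, 3:s}
drop-orders for the pieces not yet dropped (sum over which currently-grounded one goes next):
  1 to go: {4} 1  {5} 1
  2 to go: {2,4} 1  {3,5} 1  {4,5} 2
  3 to go: {1,2,4} 1  {2,4,5} 3  {3,4,5} 3
  4 to go: {0,1,2,4} 1  {1,2,4,5} 4  {2,3,4,5} 6
  if 0:t drops first: 10 orders
  if 3:s drops first: 5 orders
heap linearizations: 15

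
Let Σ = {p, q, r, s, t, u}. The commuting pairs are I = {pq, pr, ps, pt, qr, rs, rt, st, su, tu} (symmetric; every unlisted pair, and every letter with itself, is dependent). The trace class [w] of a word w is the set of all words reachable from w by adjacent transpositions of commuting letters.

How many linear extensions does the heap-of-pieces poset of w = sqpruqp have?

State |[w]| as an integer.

drop 0:s onto floor
drop 1:q onto {0:s}
drop 2:p onto floor
drop 3:r onto floor
drop 4:u onto {1:q, 2:p, 3:r}
drop 5:q onto {4:u}
drop 6:p onto {4:u}
ground layer = {0:s, 2:p, 3:r}
drop-orders for the pieces not yet dropped (sum over which currently-grounded one goes next):
  1 to go: {5} 1  {6} 1
  2 to go: {5,6} 2
  3 to go: {4,5,6} 2
  4 to go: {1,4,5,6} 2  {2,4,5,6} 2  {3,4,5,6} 2
  5 to go: {0,1,4,5,6} 2  {1,2,4,5,6} 4  {1,3,4,5,6} 4  {2,3,4,5,6} 4
  if 0:s drops first: 12 orders
  if 2:p drops first: 6 orders
  if 3:r drops first: 6 orders
heap linearizations: 24

24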